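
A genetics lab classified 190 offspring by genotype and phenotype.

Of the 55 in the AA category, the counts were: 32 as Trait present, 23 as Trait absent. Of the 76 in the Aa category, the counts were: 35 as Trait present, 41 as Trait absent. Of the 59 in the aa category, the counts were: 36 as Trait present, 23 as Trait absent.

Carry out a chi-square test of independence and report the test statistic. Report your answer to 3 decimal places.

3.488

Row totals: 55, 76, 59. Column totals: 103, 87. Grand total N = 190.
Expected counts (row total × column total / N):
  AA, Trait present: 55×103/190 = 29.8158
  AA, Trait absent: 55×87/190 = 25.1842
  Aa, Trait present: 76×103/190 = 41.2000
  Aa, Trait absent: 76×87/190 = 34.8000
  aa, Trait present: 59×103/190 = 31.9842
  aa, Trait absent: 59×87/190 = 27.0158
Contributions (O − E)²/E:
  (32 − 29.8158)²/29.8158 = 0.1600
  (23 − 25.1842)²/25.1842 = 0.1894
  (35 − 41.2000)²/41.2000 = 0.9330
  (41 − 34.8000)²/34.8000 = 1.1046
  (36 − 31.9842)²/31.9842 = 0.5042
  (23 − 27.0158)²/27.0158 = 0.5969
χ² = 0.1600 + 0.1894 + 0.9330 + 1.1046 + 0.5042 + 0.5969 = 3.488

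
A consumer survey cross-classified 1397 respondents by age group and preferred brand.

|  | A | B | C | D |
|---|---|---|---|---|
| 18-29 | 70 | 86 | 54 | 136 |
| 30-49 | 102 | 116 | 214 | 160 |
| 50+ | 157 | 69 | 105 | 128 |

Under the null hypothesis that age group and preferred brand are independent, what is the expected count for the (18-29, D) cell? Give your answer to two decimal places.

105.01

Row total (18-29) = 346; column total (D) = 424; grand total N = 1397.
Expected count = (row total × column total) / N = 346 × 424 / 1397 = 105.01.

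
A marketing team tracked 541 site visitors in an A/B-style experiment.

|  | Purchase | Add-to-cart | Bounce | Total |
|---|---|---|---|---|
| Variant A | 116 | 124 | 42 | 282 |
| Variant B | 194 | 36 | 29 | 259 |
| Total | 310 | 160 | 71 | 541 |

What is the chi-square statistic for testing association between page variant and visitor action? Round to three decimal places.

Grand total N = 541.
Expected counts (row total × column total / N):
  Variant A, Purchase: 282×310/541 = 161.58965
  Variant A, Add-to-cart: 282×160/541 = 83.40111
  Variant A, Bounce: 282×71/541 = 37.00924
  Variant B, Purchase: 259×310/541 = 148.41035
  Variant B, Add-to-cart: 259×160/541 = 76.59889
  Variant B, Bounce: 259×71/541 = 33.99076
Contributions (O − E)²/E:
  (116 − 161.58965)²/161.58965 = 12.8623
  (124 − 83.40111)²/83.40111 = 19.7632
  (42 − 37.00924)²/37.00924 = 0.6730
  (194 − 148.41035)²/148.41035 = 14.0045
  (36 − 76.59889)²/76.59889 = 21.5182
  (29 − 33.99076)²/33.99076 = 0.7328
χ² = 12.8623 + 19.7632 + 0.6730 + 14.0045 + 21.5182 + 0.7328 = 69.554

69.554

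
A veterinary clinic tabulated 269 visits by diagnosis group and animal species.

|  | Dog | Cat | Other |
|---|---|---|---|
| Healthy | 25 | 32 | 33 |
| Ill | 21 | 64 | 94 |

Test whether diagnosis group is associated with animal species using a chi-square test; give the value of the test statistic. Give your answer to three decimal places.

12.203

Row totals: 90, 179. Column totals: 46, 96, 127. Grand total N = 269.
Expected counts (row total × column total / N):
  Healthy, Dog: 90×46/269 = 15.3903
  Healthy, Cat: 90×96/269 = 32.1190
  Healthy, Other: 90×127/269 = 42.4907
  Ill, Dog: 179×46/269 = 30.6097
  Ill, Cat: 179×96/269 = 63.8810
  Ill, Other: 179×127/269 = 84.5093
Contributions (O − E)²/E:
  (25 − 15.3903)²/15.3903 = 6.0003
  (32 − 32.1190)²/32.1190 = 0.0004
  (33 − 42.4907)²/42.4907 = 2.1198
  (21 − 30.6097)²/30.6097 = 3.0169
  (64 − 63.8810)²/63.8810 = 0.0002
  (94 − 84.5093)²/84.5093 = 1.0658
χ² = 6.0003 + 0.0004 + 2.1198 + 3.0169 + 0.0002 + 1.0658 = 12.203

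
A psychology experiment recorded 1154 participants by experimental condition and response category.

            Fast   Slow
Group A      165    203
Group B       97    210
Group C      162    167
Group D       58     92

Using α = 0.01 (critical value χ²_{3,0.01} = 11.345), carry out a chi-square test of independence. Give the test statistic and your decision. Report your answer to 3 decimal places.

22.630; reject H₀

Row totals: 368, 307, 329, 150. Column totals: 482, 672. Grand total N = 1154.
Expected counts (row total × column total / N):
  Group A, Fast: 368×482/1154 = 153.7054
  Group A, Slow: 368×672/1154 = 214.2946
  Group B, Fast: 307×482/1154 = 128.2270
  Group B, Slow: 307×672/1154 = 178.7730
  Group C, Fast: 329×482/1154 = 137.4159
  Group C, Slow: 329×672/1154 = 191.5841
  Group D, Fast: 150×482/1154 = 62.6516
  Group D, Slow: 150×672/1154 = 87.3484
Contributions (O − E)²/E:
  (165 − 153.7054)²/153.7054 = 0.8300
  (203 − 214.2946)²/214.2946 = 0.5953
  (97 − 128.2270)²/128.2270 = 7.6047
  (210 − 178.7730)²/178.7730 = 5.4545
  (162 − 137.4159)²/137.4159 = 4.3982
  (167 − 191.5841)²/191.5841 = 3.1546
  (58 − 62.6516)²/62.6516 = 0.3454
  (92 − 87.3484)²/87.3484 = 0.2477
χ² = 0.8300 + 0.5953 + 7.6047 + 5.4545 + 4.3982 + 3.1546 + 0.3454 + 0.2477 = 22.630
df = (4−1)(2−1) = 3. Since 22.630 > 11.345, reject the null hypothesis of independence at α = 0.01.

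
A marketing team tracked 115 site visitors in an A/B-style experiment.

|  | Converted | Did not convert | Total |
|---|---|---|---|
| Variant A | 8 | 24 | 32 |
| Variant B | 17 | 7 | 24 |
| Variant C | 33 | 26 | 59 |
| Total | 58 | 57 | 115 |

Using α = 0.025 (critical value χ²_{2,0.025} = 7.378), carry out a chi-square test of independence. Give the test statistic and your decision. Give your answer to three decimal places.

12.989; reject H₀

Grand total N = 115.
Expected counts (row total × column total / N):
  Variant A, Converted: 32×58/115 = 16.1391
  Variant A, Did not convert: 32×57/115 = 15.8609
  Variant B, Converted: 24×58/115 = 12.1043
  Variant B, Did not convert: 24×57/115 = 11.8957
  Variant C, Converted: 59×58/115 = 29.7565
  Variant C, Did not convert: 59×57/115 = 29.2435
Contributions (O − E)²/E:
  (8 − 16.1391)²/16.1391 = 4.1046
  (24 − 15.8609)²/15.8609 = 4.1766
  (17 − 12.1043)²/12.1043 = 1.9801
  (7 − 11.8957)²/11.8957 = 2.0148
  (33 − 29.7565)²/29.7565 = 0.3535
  (26 − 29.2435)²/29.2435 = 0.3597
χ² = 4.1046 + 4.1766 + 1.9801 + 2.0148 + 0.3535 + 0.3597 = 12.989
df = (3−1)(2−1) = 2. Since 12.989 > 7.378, reject the null hypothesis of independence at α = 0.025.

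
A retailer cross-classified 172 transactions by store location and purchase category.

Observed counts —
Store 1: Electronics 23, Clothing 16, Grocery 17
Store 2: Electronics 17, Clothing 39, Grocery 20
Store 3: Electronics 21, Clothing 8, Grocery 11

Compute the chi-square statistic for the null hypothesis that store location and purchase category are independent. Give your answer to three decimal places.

Row totals: 56, 76, 40. Column totals: 61, 63, 48. Grand total N = 172.
Expected counts (row total × column total / N):
  Store 1, Electronics: 56×61/172 = 19.8605
  Store 1, Clothing: 56×63/172 = 20.5116
  Store 1, Grocery: 56×48/172 = 15.6279
  Store 2, Electronics: 76×61/172 = 26.9535
  Store 2, Clothing: 76×63/172 = 27.8372
  Store 2, Grocery: 76×48/172 = 21.2093
  Store 3, Electronics: 40×61/172 = 14.1860
  Store 3, Clothing: 40×63/172 = 14.6512
  Store 3, Grocery: 40×48/172 = 11.1628
Contributions (O − E)²/E:
  (23 − 19.8605)²/19.8605 = 0.4963
  (16 − 20.5116)²/20.5116 = 0.9923
  (17 − 15.6279)²/15.6279 = 0.1205
  (17 − 26.9535)²/26.9535 = 3.6757
  (39 − 27.8372)²/27.8372 = 4.4763
  (20 − 21.2093)²/21.2093 = 0.0690
  (21 − 14.1860)²/14.1860 = 3.2730
  (8 − 14.6512)²/14.6512 = 3.0194
  (11 − 11.1628)²/11.1628 = 0.0024
χ² = 0.4963 + 0.9923 + 0.1205 + 3.6757 + 4.4763 + 0.0690 + 3.2730 + 3.0194 + 0.0024 = 16.125

16.125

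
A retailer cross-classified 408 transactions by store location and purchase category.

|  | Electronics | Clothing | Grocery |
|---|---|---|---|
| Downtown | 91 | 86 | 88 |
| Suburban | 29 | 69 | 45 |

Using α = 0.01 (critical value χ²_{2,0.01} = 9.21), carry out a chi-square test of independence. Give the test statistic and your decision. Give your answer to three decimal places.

Row totals: 265, 143. Column totals: 120, 155, 133. Grand total N = 408.
Expected counts (row total × column total / N):
  Downtown, Electronics: 265×120/408 = 77.9412
  Downtown, Clothing: 265×155/408 = 100.6740
  Downtown, Grocery: 265×133/408 = 86.3848
  Suburban, Electronics: 143×120/408 = 42.0588
  Suburban, Clothing: 143×155/408 = 54.3260
  Suburban, Grocery: 143×133/408 = 46.6152
Contributions (O − E)²/E:
  (91 − 77.9412)²/77.9412 = 2.1880
  (86 − 100.6740)²/100.6740 = 2.1388
  (88 − 86.3848)²/86.3848 = 0.0302
  (29 − 42.0588)²/42.0588 = 4.0546
  (69 − 54.3260)²/54.3260 = 3.9636
  (45 − 46.6152)²/46.6152 = 0.0560
χ² = 2.1880 + 2.1388 + 0.0302 + 4.0546 + 3.9636 + 0.0560 = 12.431
df = (2−1)(3−1) = 2. Since 12.431 > 9.21, reject the null hypothesis of independence at α = 0.01.

12.431; reject H₀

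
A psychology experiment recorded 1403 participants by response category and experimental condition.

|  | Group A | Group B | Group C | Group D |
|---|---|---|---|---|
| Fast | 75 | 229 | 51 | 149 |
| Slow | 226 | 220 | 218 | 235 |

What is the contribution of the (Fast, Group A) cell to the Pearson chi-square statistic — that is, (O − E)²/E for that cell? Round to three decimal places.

Row total (Fast) = 504; column total (Group A) = 301; N = 1403.
Expected count E = 504 × 301 / 1403 = 108.1283.
Contribution = (O − E)²/E = (75 − 108.1283)² / 108.1283 = 10.150.

10.150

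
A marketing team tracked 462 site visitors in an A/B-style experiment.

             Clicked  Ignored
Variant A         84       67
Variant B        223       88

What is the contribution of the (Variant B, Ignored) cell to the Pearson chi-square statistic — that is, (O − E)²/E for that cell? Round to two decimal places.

2.56

Row total (Variant B) = 311; column total (Ignored) = 155; N = 462.
Expected count E = 311 × 155 / 462 = 104.340.
Contribution = (O − E)²/E = (88 − 104.340)² / 104.340 = 2.56.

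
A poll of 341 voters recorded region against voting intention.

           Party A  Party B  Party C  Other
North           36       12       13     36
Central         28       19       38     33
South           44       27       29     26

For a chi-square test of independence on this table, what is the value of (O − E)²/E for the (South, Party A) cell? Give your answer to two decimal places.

Row total (South) = 126; column total (Party A) = 108; N = 341.
Expected count E = 126 × 108 / 341 = 39.906.
Contribution = (O − E)²/E = (44 − 39.906)² / 39.906 = 0.42.

0.42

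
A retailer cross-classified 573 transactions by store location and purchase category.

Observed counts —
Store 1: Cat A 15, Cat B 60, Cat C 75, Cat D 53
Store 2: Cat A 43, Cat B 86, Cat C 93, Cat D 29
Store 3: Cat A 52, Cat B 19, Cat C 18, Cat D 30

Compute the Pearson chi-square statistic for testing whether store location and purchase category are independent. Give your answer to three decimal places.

90.491

Row totals: 203, 251, 119. Column totals: 110, 165, 186, 112. Grand total N = 573.
Expected counts (row total × column total / N):
  Store 1, Cat A: 203×110/573 = 38.9703
  Store 1, Cat B: 203×165/573 = 58.4555
  Store 1, Cat C: 203×186/573 = 65.8953
  Store 1, Cat D: 203×112/573 = 39.6789
  Store 2, Cat A: 251×110/573 = 48.1850
  Store 2, Cat B: 251×165/573 = 72.2775
  Store 2, Cat C: 251×186/573 = 81.4764
  Store 2, Cat D: 251×112/573 = 49.0611
  Store 3, Cat A: 119×110/573 = 22.8447
  Store 3, Cat B: 119×165/573 = 34.2670
  Store 3, Cat C: 119×186/573 = 38.6283
  Store 3, Cat D: 119×112/573 = 23.2600
Contributions (O − E)²/E:
  (15 − 38.9703)²/38.9703 = 14.7439
  (60 − 58.4555)²/58.4555 = 0.0408
  (75 − 65.8953)²/65.8953 = 1.2580
  (53 − 39.6789)²/39.6789 = 4.4722
  (43 − 48.1850)²/48.1850 = 0.5579
  (86 − 72.2775)²/72.2775 = 2.6053
  (93 − 81.4764)²/81.4764 = 1.6298
  (29 − 49.0611)²/49.0611 = 8.2030
  (52 − 22.8447)²/22.8447 = 37.2091
  (19 − 34.2670)²/34.2670 = 6.8019
  (18 − 38.6283)²/38.6283 = 11.0159
  (30 − 23.2600)²/23.2600 = 1.9530
χ² = 14.7439 + 0.0408 + 1.2580 + 4.4722 + 0.5579 + 2.6053 + 1.6298 + 8.2030 + 37.2091 + 6.8019 + 11.0159 + 1.9530 = 90.491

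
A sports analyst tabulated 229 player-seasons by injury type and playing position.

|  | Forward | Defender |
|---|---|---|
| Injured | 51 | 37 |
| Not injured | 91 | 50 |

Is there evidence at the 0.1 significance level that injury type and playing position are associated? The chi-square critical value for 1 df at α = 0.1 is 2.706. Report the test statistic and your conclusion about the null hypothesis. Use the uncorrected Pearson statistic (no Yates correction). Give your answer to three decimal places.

0.997; fail to reject H₀

Row totals: 88, 141. Column totals: 142, 87. Grand total N = 229.
Expected counts (row total × column total / N):
  Injured, Forward: 88×142/229 = 54.5677
  Injured, Defender: 88×87/229 = 33.4323
  Not injured, Forward: 141×142/229 = 87.4323
  Not injured, Defender: 141×87/229 = 53.5677
Contributions (O − E)²/E:
  (51 − 54.5677)²/54.5677 = 0.2333
  (37 − 33.4323)²/33.4323 = 0.3807
  (91 − 87.4323)²/87.4323 = 0.1456
  (50 − 53.5677)²/53.5677 = 0.2376
χ² = 0.2333 + 0.3807 + 0.1456 + 0.2376 = 0.997
df = (2−1)(2−1) = 1. Since 0.997 < 2.706, fail to reject the null hypothesis of independence at α = 0.1.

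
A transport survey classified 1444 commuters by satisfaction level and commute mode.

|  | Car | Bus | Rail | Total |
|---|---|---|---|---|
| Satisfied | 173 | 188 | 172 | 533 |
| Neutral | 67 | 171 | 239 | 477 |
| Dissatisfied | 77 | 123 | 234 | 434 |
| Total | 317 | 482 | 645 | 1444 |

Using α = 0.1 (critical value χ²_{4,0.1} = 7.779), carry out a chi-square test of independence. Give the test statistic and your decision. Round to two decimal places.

Grand total N = 1444.
Expected counts (row total × column total / N):
  Satisfied, Car: 533×317/1444 = 117.009
  Satisfied, Bus: 533×482/1444 = 177.913
  Satisfied, Rail: 533×645/1444 = 238.078
  Neutral, Car: 477×317/1444 = 104.715
  Neutral, Bus: 477×482/1444 = 159.220
  Neutral, Rail: 477×645/1444 = 213.064
  Dissatisfied, Car: 434×317/1444 = 95.276
  Dissatisfied, Bus: 434×482/1444 = 144.867
  Dissatisfied, Rail: 434×645/1444 = 193.857
Contributions (O − E)²/E:
  (173 − 117.009)²/117.009 = 26.7927
  (188 − 177.913)²/177.913 = 0.5719
  (172 − 238.078)²/238.078 = 18.3398
  (67 − 104.715)²/104.715 = 13.5837
  (171 − 159.220)²/159.220 = 0.8716
  (239 − 213.064)²/213.064 = 3.1572
  (77 − 95.276)²/95.276 = 3.5057
  (123 − 144.867)²/144.867 = 3.3007
  (234 − 193.857)²/193.857 = 8.3126
χ² = 26.7927 + 0.5719 + 18.3398 + 13.5837 + 0.8716 + 3.1572 + 3.5057 + 3.3007 + 8.3126 = 78.44
df = (3−1)(3−1) = 4. Since 78.44 > 7.779, reject the null hypothesis of independence at α = 0.1.

78.44; reject H₀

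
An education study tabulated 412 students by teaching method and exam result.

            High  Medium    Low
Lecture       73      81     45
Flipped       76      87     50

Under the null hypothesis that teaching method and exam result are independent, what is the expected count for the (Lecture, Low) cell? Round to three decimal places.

Row total (Lecture) = 199; column total (Low) = 95; grand total N = 412.
Expected count = (row total × column total) / N = 199 × 95 / 412 = 45.886.

45.886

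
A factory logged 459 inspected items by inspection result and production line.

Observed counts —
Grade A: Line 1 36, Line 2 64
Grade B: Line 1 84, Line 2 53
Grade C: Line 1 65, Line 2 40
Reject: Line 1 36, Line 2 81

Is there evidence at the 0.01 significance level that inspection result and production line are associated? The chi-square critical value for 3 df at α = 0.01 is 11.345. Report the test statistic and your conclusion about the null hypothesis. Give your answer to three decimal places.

37.537; reject H₀

Row totals: 100, 137, 105, 117. Column totals: 221, 238. Grand total N = 459.
Expected counts (row total × column total / N):
  Grade A, Line 1: 100×221/459 = 48.14815
  Grade A, Line 2: 100×238/459 = 51.85185
  Grade B, Line 1: 137×221/459 = 65.96296
  Grade B, Line 2: 137×238/459 = 71.03704
  Grade C, Line 1: 105×221/459 = 50.55556
  Grade C, Line 2: 105×238/459 = 54.44444
  Reject, Line 1: 117×221/459 = 56.33333
  Reject, Line 2: 117×238/459 = 60.66667
Contributions (O − E)²/E:
  (36 − 48.14815)²/48.14815 = 3.0651
  (64 − 51.85185)²/51.85185 = 2.8461
  (84 − 65.96296)²/65.96296 = 4.9321
  (53 − 71.03704)²/71.03704 = 4.5798
  (65 − 50.55556)²/50.55556 = 4.1270
  (40 − 54.44444)²/54.44444 = 3.8322
  (36 − 56.33333)²/56.33333 = 7.3392
  (81 − 60.66667)²/60.66667 = 6.8150
χ² = 3.0651 + 2.8461 + 4.9321 + 4.5798 + 4.1270 + 3.8322 + 7.3392 + 6.8150 = 37.537
df = (4−1)(2−1) = 3. Since 37.537 > 11.345, reject the null hypothesis of independence at α = 0.01.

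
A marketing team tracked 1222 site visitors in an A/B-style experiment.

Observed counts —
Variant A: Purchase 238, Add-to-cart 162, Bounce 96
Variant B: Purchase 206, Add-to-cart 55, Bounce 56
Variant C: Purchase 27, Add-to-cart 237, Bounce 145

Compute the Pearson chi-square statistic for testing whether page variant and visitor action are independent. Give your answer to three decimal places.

292.647

Row totals: 496, 317, 409. Column totals: 471, 454, 297. Grand total N = 1222.
Expected counts (row total × column total / N):
  Variant A, Purchase: 496×471/1222 = 191.1751
  Variant A, Add-to-cart: 496×454/1222 = 184.2750
  Variant A, Bounce: 496×297/1222 = 120.5499
  Variant B, Purchase: 317×471/1222 = 122.1825
  Variant B, Add-to-cart: 317×454/1222 = 117.7725
  Variant B, Bounce: 317×297/1222 = 77.0450
  Variant C, Purchase: 409×471/1222 = 157.6424
  Variant C, Add-to-cart: 409×454/1222 = 151.9525
  Variant C, Bounce: 409×297/1222 = 99.4051
Contributions (O − E)²/E:
  (238 − 191.1751)²/191.1751 = 11.4689
  (162 − 184.2750)²/184.2750 = 2.6926
  (96 − 120.5499)²/120.5499 = 4.9996
  (206 − 122.1825)²/122.1825 = 57.4990
  (55 − 117.7725)²/117.7725 = 33.4576
  (56 − 77.0450)²/77.0450 = 5.7485
  (27 − 157.6424)²/157.6424 = 108.2668
  (237 − 151.9525)²/151.9525 = 47.6009
  (145 − 99.4051)²/99.4051 = 20.9134
χ² = 11.4689 + 2.6926 + 4.9996 + 57.4990 + 33.4576 + 5.7485 + 108.2668 + 47.6009 + 20.9134 = 292.647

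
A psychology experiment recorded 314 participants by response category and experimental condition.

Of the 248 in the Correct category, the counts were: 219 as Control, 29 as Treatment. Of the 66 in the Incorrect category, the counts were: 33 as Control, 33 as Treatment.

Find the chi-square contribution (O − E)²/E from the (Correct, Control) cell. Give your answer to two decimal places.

2.00

Row total (Correct) = 248; column total (Control) = 252; N = 314.
Expected count E = 248 × 252 / 314 = 199.032.
Contribution = (O − E)²/E = (219 − 199.032)² / 199.032 = 2.00.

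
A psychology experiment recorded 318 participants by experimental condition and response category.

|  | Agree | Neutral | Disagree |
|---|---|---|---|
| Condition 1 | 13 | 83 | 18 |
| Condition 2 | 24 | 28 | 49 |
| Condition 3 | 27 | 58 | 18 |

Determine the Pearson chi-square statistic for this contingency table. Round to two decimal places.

Row totals: 114, 101, 103. Column totals: 64, 169, 85. Grand total N = 318.
Expected counts (row total × column total / N):
  Condition 1, Agree: 114×64/318 = 22.943
  Condition 1, Neutral: 114×169/318 = 60.585
  Condition 1, Disagree: 114×85/318 = 30.472
  Condition 2, Agree: 101×64/318 = 20.327
  Condition 2, Neutral: 101×169/318 = 53.676
  Condition 2, Disagree: 101×85/318 = 26.997
  Condition 3, Agree: 103×64/318 = 20.730
  Condition 3, Neutral: 103×169/318 = 54.739
  Condition 3, Disagree: 103×85/318 = 27.531
Contributions (O − E)²/E:
  (13 − 22.943)²/22.943 = 4.3091
  (83 − 60.585)²/60.585 = 8.2930
  (18 − 30.472)²/30.472 = 5.1047
  (24 − 20.327)²/20.327 = 0.6637
  (28 − 53.676)²/53.676 = 12.2822
  (49 − 26.997)²/26.997 = 17.9328
  (27 − 20.730)²/20.730 = 1.8964
  (58 − 54.739)²/54.739 = 0.1943
  (18 − 27.531)²/27.531 = 3.2996
χ² = 4.3091 + 8.2930 + 5.1047 + 0.6637 + 12.2822 + 17.9328 + 1.8964 + 0.1943 + 3.2996 = 53.98

53.98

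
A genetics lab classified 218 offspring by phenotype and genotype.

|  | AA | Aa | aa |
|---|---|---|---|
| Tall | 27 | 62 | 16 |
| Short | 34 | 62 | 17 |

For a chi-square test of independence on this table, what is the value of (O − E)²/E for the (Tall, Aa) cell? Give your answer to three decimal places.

Row total (Tall) = 105; column total (Aa) = 124; N = 218.
Expected count E = 105 × 124 / 218 = 59.7248.
Contribution = (O − E)²/E = (62 − 59.7248)² / 59.7248 = 0.087.

0.087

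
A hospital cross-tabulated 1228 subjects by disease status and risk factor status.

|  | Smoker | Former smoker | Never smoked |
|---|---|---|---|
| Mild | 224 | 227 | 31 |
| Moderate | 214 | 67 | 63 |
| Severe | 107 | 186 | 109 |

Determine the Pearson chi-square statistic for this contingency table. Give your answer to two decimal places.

158.39

Row totals: 482, 344, 402. Column totals: 545, 480, 203. Grand total N = 1228.
Expected counts (row total × column total / N):
  Mild, Smoker: 482×545/1228 = 213.917
  Mild, Former smoker: 482×480/1228 = 188.404
  Mild, Never smoked: 482×203/1228 = 79.679
  Moderate, Smoker: 344×545/1228 = 152.671
  Moderate, Former smoker: 344×480/1228 = 134.463
  Moderate, Never smoked: 344×203/1228 = 56.866
  Severe, Smoker: 402×545/1228 = 178.412
  Severe, Former smoker: 402×480/1228 = 157.134
  Severe, Never smoked: 402×203/1228 = 66.454
Contributions (O − E)²/E:
  (224 − 213.917)²/213.917 = 0.4753
  (227 − 188.404)²/188.404 = 7.9067
  (31 − 79.679)²/79.679 = 29.7399
  (214 − 152.671)²/152.671 = 24.6363
  (67 − 134.463)²/134.463 = 33.8476
  (63 − 56.866)²/56.866 = 0.6617
  (107 − 178.412)²/178.412 = 28.5837
  (186 − 157.134)²/157.134 = 5.3028
  (109 − 66.454)²/66.454 = 27.2393
χ² = 0.4753 + 7.9067 + 29.7399 + 24.6363 + 33.8476 + 0.6617 + 28.5837 + 5.3028 + 27.2393 = 158.39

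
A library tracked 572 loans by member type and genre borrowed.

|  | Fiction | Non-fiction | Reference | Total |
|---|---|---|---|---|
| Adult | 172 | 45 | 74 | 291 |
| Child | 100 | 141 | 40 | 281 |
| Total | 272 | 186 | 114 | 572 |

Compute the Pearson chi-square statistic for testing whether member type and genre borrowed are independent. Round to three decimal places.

Grand total N = 572.
Expected counts (row total × column total / N):
  Adult, Fiction: 291×272/572 = 138.3776
  Adult, Non-fiction: 291×186/572 = 94.6259
  Adult, Reference: 291×114/572 = 57.9965
  Child, Fiction: 281×272/572 = 133.6224
  Child, Non-fiction: 281×186/572 = 91.3741
  Child, Reference: 281×114/572 = 56.0035
Contributions (O − E)²/E:
  (172 − 138.3776)²/138.3776 = 8.1694
  (45 − 94.6259)²/94.6259 = 26.0260
  (74 − 57.9965)²/57.9965 = 4.4160
  (100 − 133.6224)²/133.6224 = 8.4602
  (141 − 91.3741)²/91.3741 = 26.9522
  (40 − 56.0035)²/56.0035 = 4.5731
χ² = 8.1694 + 26.0260 + 4.4160 + 8.4602 + 26.9522 + 4.5731 = 78.597

78.597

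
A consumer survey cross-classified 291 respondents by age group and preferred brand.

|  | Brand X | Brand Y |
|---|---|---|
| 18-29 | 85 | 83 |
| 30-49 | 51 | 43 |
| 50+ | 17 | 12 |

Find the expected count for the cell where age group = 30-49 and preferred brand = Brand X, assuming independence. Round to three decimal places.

Row total (30-49) = 94; column total (Brand X) = 153; grand total N = 291.
Expected count = (row total × column total) / N = 94 × 153 / 291 = 49.423.

49.423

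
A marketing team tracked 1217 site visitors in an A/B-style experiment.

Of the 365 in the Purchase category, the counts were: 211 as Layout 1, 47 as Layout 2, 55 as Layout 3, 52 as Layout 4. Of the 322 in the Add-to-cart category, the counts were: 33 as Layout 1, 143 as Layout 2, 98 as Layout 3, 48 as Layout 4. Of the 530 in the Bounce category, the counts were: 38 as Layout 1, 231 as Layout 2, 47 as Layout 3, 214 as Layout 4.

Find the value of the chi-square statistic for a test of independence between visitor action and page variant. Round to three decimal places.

476.495

Row totals: 365, 322, 530. Column totals: 282, 421, 200, 314. Grand total N = 1217.
Expected counts (row total × column total / N):
  Purchase, Layout 1: 365×282/1217 = 84.5768
  Purchase, Layout 2: 365×421/1217 = 126.2654
  Purchase, Layout 3: 365×200/1217 = 59.9836
  Purchase, Layout 4: 365×314/1217 = 94.1742
  Add-to-cart, Layout 1: 322×282/1217 = 74.6130
  Add-to-cart, Layout 2: 322×421/1217 = 111.3903
  Add-to-cart, Layout 3: 322×200/1217 = 52.9170
  Add-to-cart, Layout 4: 322×314/1217 = 83.0797
  Bounce, Layout 1: 530×282/1217 = 122.8102
  Bounce, Layout 2: 530×421/1217 = 183.3443
  Bounce, Layout 3: 530×200/1217 = 87.0994
  Bounce, Layout 4: 530×314/1217 = 136.7461
Contributions (O − E)²/E:
  (211 − 84.5768)²/84.5768 = 188.9741
  (47 − 126.2654)²/126.2654 = 49.7603
  (55 − 59.9836)²/59.9836 = 0.4141
  (52 − 94.1742)²/94.1742 = 18.8869
  (33 − 74.6130)²/74.6130 = 23.2083
  (143 − 111.3903)²/111.3903 = 8.9700
  (98 − 52.9170)²/52.9170 = 38.4088
  (48 − 83.0797)²/83.0797 = 14.8121
  (38 − 122.8102)²/122.8102 = 58.5682
  (231 − 183.3443)²/183.3443 = 12.3869
  (47 − 87.0994)²/87.0994 = 18.4612
  (214 − 136.7461)²/136.7461 = 43.6441
χ² = 188.9741 + 49.7603 + 0.4141 + 18.8869 + 23.2083 + 8.9700 + 38.4088 + 14.8121 + 58.5682 + 12.3869 + 18.4612 + 43.6441 = 476.495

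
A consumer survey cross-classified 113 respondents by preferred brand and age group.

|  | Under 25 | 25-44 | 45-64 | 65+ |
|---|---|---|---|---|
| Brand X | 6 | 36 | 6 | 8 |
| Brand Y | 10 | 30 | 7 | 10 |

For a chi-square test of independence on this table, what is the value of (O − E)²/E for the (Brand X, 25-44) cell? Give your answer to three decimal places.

Row total (Brand X) = 56; column total (25-44) = 66; N = 113.
Expected count E = 56 × 66 / 113 = 32.7080.
Contribution = (O − E)²/E = (36 − 32.7080)² / 32.7080 = 0.331.

0.331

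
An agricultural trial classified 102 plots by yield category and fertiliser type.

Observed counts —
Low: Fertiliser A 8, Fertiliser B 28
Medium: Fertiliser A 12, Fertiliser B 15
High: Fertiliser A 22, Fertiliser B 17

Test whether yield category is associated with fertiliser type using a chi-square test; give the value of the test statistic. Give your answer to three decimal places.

9.195

Row totals: 36, 27, 39. Column totals: 42, 60. Grand total N = 102.
Expected counts (row total × column total / N):
  Low, Fertiliser A: 36×42/102 = 14.8235
  Low, Fertiliser B: 36×60/102 = 21.1765
  Medium, Fertiliser A: 27×42/102 = 11.1176
  Medium, Fertiliser B: 27×60/102 = 15.8824
  High, Fertiliser A: 39×42/102 = 16.0588
  High, Fertiliser B: 39×60/102 = 22.9412
Contributions (O − E)²/E:
  (8 − 14.8235)²/14.8235 = 3.1410
  (28 − 21.1765)²/21.1765 = 2.1987
  (12 − 11.1176)²/11.1176 = 0.0700
  (15 − 15.8824)²/15.8824 = 0.0490
  (22 − 16.0588)²/16.0588 = 2.1980
  (17 − 22.9412)²/22.9412 = 1.5386
χ² = 3.1410 + 2.1987 + 0.0700 + 0.0490 + 2.1980 + 1.5386 = 9.195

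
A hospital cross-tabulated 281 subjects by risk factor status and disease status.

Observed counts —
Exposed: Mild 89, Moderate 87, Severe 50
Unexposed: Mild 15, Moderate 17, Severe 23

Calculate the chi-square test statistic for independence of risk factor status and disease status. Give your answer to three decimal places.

9.044

Row totals: 226, 55. Column totals: 104, 104, 73. Grand total N = 281.
Expected counts (row total × column total / N):
  Exposed, Mild: 226×104/281 = 83.6441
  Exposed, Moderate: 226×104/281 = 83.6441
  Exposed, Severe: 226×73/281 = 58.7117
  Unexposed, Mild: 55×104/281 = 20.3559
  Unexposed, Moderate: 55×104/281 = 20.3559
  Unexposed, Severe: 55×73/281 = 14.2883
Contributions (O − E)²/E:
  (89 − 83.6441)²/83.6441 = 0.3429
  (87 − 83.6441)²/83.6441 = 0.1346
  (50 − 58.7117)²/58.7117 = 1.2927
  (15 − 20.3559)²/20.3559 = 1.4092
  (17 − 20.3559)²/20.3559 = 0.5533
  (23 − 14.2883)²/14.2883 = 5.3116
χ² = 0.3429 + 0.1346 + 1.2927 + 1.4092 + 0.5533 + 5.3116 = 9.044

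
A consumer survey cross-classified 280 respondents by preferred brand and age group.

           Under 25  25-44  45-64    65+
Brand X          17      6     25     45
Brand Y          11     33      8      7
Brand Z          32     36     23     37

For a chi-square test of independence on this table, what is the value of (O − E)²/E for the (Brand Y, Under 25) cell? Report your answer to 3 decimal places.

0.213

Row total (Brand Y) = 59; column total (Under 25) = 60; N = 280.
Expected count E = 59 × 60 / 280 = 12.6429.
Contribution = (O − E)²/E = (11 − 12.6429)² / 12.6429 = 0.213.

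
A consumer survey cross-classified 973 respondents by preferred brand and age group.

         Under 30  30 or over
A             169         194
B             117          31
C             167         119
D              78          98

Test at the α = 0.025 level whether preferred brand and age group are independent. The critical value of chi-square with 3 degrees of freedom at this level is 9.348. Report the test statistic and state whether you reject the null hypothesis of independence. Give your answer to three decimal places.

54.337; reject H₀

Row totals: 363, 148, 286, 176. Column totals: 531, 442. Grand total N = 973.
Expected counts (row total × column total / N):
  A, Under 30: 363×531/973 = 198.1017
  A, 30 or over: 363×442/973 = 164.8983
  B, Under 30: 148×531/973 = 80.7688
  B, 30 or over: 148×442/973 = 67.2312
  C, Under 30: 286×531/973 = 156.0802
  C, 30 or over: 286×442/973 = 129.9198
  D, Under 30: 176×531/973 = 96.0493
  D, 30 or over: 176×442/973 = 79.9507
Contributions (O − E)²/E:
  (169 − 198.1017)²/198.1017 = 4.2751
  (194 − 164.8983)²/164.8983 = 5.1359
  (117 − 80.7688)²/80.7688 = 16.2526
  (31 − 67.2312)²/67.2312 = 19.5252
  (167 − 156.0802)²/156.0802 = 0.7640
  (119 − 129.9198)²/129.9198 = 0.9178
  (78 − 96.0493)²/96.0493 = 3.3918
  (98 − 79.9507)²/79.9507 = 4.0747
χ² = 4.2751 + 5.1359 + 16.2526 + 19.5252 + 0.7640 + 0.9178 + 3.3918 + 4.0747 = 54.337
df = (4−1)(2−1) = 3. Since 54.337 > 9.348, reject the null hypothesis of independence at α = 0.025.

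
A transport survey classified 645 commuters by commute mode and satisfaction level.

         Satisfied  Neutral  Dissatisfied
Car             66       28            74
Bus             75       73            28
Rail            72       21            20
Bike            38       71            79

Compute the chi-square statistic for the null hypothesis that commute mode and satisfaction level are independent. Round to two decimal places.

97.60

Row totals: 168, 176, 113, 188. Column totals: 251, 193, 201. Grand total N = 645.
Expected counts (row total × column total / N):
  Car, Satisfied: 168×251/645 = 65.377
  Car, Neutral: 168×193/645 = 50.270
  Car, Dissatisfied: 168×201/645 = 52.353
  Bus, Satisfied: 176×251/645 = 68.490
  Bus, Neutral: 176×193/645 = 52.664
  Bus, Dissatisfied: 176×201/645 = 54.847
  Rail, Satisfied: 113×251/645 = 43.974
  Rail, Neutral: 113×193/645 = 33.812
  Rail, Dissatisfied: 113×201/645 = 35.214
  Bike, Satisfied: 188×251/645 = 73.160
  Bike, Neutral: 188×193/645 = 56.254
  Bike, Dissatisfied: 188×201/645 = 58.586
Contributions (O − E)²/E:
  (66 − 65.377)²/65.377 = 0.0059
  (28 − 50.270)²/50.270 = 9.8658
  (74 − 52.353)²/52.353 = 8.9506
  (75 − 68.490)²/68.490 = 0.6188
  (73 − 52.664)²/52.664 = 7.8527
  (28 − 54.847)²/54.847 = 13.1413
  (72 − 43.974)²/43.974 = 17.8618
  (21 − 33.812)²/33.812 = 4.8547
  (20 − 35.214)²/35.214 = 6.5731
  (38 − 73.160)²/73.160 = 16.8976
  (71 − 56.254)²/56.254 = 3.8654
  (79 − 58.586)²/58.586 = 7.1132
χ² = 0.0059 + 9.8658 + 8.9506 + 0.6188 + 7.8527 + 13.1413 + 17.8618 + 4.8547 + 6.5731 + 16.8976 + 3.8654 + 7.1132 = 97.60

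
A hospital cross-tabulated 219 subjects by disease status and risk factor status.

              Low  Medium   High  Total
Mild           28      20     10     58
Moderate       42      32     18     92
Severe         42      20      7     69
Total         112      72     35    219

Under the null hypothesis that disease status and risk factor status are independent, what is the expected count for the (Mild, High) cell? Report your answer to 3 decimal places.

Row total (Mild) = 58; column total (High) = 35; grand total N = 219.
Expected count = (row total × column total) / N = 58 × 35 / 219 = 9.269.

9.269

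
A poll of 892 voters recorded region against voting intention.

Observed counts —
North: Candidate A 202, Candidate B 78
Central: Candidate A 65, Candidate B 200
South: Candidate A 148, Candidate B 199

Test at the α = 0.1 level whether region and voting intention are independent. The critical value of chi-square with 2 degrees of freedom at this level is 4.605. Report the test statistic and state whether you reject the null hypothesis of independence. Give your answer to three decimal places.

127.490; reject H₀

Row totals: 280, 265, 347. Column totals: 415, 477. Grand total N = 892.
Expected counts (row total × column total / N):
  North, Candidate A: 280×415/892 = 130.2691
  North, Candidate B: 280×477/892 = 149.7309
  Central, Candidate A: 265×415/892 = 123.2904
  Central, Candidate B: 265×477/892 = 141.7096
  South, Candidate A: 347×415/892 = 161.4406
  South, Candidate B: 347×477/892 = 185.5594
Contributions (O − E)²/E:
  (202 − 130.2691)²/130.2691 = 39.4976
  (78 − 149.7309)²/149.7309 = 34.3638
  (65 − 123.2904)²/123.2904 = 27.5591
  (200 − 141.7096)²/141.7096 = 23.9770
  (148 − 161.4406)²/161.4406 = 1.1190
  (199 − 185.5594)²/185.5594 = 0.9735
χ² = 39.4976 + 34.3638 + 27.5591 + 23.9770 + 1.1190 + 0.9735 = 127.490
df = (3−1)(2−1) = 2. Since 127.490 > 4.605, reject the null hypothesis of independence at α = 0.1.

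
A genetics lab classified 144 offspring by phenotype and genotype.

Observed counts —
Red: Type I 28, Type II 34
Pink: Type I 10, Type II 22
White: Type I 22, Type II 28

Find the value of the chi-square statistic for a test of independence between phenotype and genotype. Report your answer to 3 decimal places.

1.852

Row totals: 62, 32, 50. Column totals: 60, 84. Grand total N = 144.
Expected counts (row total × column total / N):
  Red, Type I: 62×60/144 = 25.8333
  Red, Type II: 62×84/144 = 36.1667
  Pink, Type I: 32×60/144 = 13.3333
  Pink, Type II: 32×84/144 = 18.6667
  White, Type I: 50×60/144 = 20.8333
  White, Type II: 50×84/144 = 29.1667
Contributions (O − E)²/E:
  (28 − 25.8333)²/25.8333 = 0.1817
  (34 − 36.1667)²/36.1667 = 0.1298
  (10 − 13.3333)²/13.3333 = 0.8333
  (22 − 18.6667)²/18.6667 = 0.5952
  (22 − 20.8333)²/20.8333 = 0.0653
  (28 − 29.1667)²/29.1667 = 0.0467
χ² = 0.1817 + 0.1298 + 0.8333 + 0.5952 + 0.0653 + 0.0467 = 1.852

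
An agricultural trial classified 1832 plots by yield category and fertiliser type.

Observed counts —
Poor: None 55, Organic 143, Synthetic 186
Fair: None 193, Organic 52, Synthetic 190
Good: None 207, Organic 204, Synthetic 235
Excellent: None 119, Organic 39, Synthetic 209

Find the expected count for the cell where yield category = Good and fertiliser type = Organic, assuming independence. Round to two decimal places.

Row total (Good) = 646; column total (Organic) = 438; grand total N = 1832.
Expected count = (row total × column total) / N = 646 × 438 / 1832 = 154.45.

154.45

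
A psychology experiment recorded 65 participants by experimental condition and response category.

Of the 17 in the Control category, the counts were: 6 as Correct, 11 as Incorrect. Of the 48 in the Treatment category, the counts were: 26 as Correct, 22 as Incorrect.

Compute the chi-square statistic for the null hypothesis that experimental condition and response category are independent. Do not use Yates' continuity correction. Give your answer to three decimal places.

1.789

Row totals: 17, 48. Column totals: 32, 33. Grand total N = 65.
Expected counts (row total × column total / N):
  Control, Correct: 17×32/65 = 8.3692
  Control, Incorrect: 17×33/65 = 8.6308
  Treatment, Correct: 48×32/65 = 23.6308
  Treatment, Incorrect: 48×33/65 = 24.3692
Contributions (O − E)²/E:
  (6 − 8.3692)²/8.3692 = 0.6707
  (11 − 8.6308)²/8.6308 = 0.6504
  (26 − 23.6308)²/23.6308 = 0.2375
  (22 − 24.3692)²/24.3692 = 0.2303
χ² = 0.6707 + 0.6504 + 0.2375 + 0.2303 = 1.789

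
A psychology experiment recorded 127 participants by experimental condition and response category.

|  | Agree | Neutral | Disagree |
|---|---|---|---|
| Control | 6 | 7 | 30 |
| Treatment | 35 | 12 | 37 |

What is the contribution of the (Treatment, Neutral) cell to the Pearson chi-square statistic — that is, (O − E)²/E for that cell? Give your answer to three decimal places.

Row total (Treatment) = 84; column total (Neutral) = 19; N = 127.
Expected count E = 84 × 19 / 127 = 12.5669.
Contribution = (O − E)²/E = (12 − 12.5669)² / 12.5669 = 0.026.

0.026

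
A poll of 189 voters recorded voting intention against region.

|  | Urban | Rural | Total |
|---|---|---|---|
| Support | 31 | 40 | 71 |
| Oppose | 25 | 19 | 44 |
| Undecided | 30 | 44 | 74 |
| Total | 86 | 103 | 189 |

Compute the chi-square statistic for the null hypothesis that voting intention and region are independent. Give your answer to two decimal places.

3.10

Grand total N = 189.
Expected counts (row total × column total / N):
  Support, Urban: 71×86/189 = 32.307
  Support, Rural: 71×103/189 = 38.693
  Oppose, Urban: 44×86/189 = 20.021
  Oppose, Rural: 44×103/189 = 23.979
  Undecided, Urban: 74×86/189 = 33.672
  Undecided, Rural: 74×103/189 = 40.328
Contributions (O − E)²/E:
  (31 − 32.307)²/32.307 = 0.0529
  (40 − 38.693)²/38.693 = 0.0441
  (25 − 20.021)²/20.021 = 1.2382
  (19 − 23.979)²/23.979 = 1.0338
  (30 − 33.672)²/33.672 = 0.4004
  (44 − 40.328)²/40.328 = 0.3343
χ² = 0.0529 + 0.0441 + 1.2382 + 1.0338 + 0.4004 + 0.3343 = 3.10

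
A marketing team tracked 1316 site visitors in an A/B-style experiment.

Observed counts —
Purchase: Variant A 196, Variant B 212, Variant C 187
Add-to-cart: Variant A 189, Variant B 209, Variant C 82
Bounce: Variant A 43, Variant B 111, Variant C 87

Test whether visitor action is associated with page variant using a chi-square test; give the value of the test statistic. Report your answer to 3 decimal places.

58.499

Row totals: 595, 480, 241. Column totals: 428, 532, 356. Grand total N = 1316.
Expected counts (row total × column total / N):
  Purchase, Variant A: 595×428/1316 = 193.5106
  Purchase, Variant B: 595×532/1316 = 240.5319
  Purchase, Variant C: 595×356/1316 = 160.9574
  Add-to-cart, Variant A: 480×428/1316 = 156.1094
  Add-to-cart, Variant B: 480×532/1316 = 194.0426
  Add-to-cart, Variant C: 480×356/1316 = 129.8480
  Bounce, Variant A: 241×428/1316 = 78.3799
  Bounce, Variant B: 241×532/1316 = 97.4255
  Bounce, Variant C: 241×356/1316 = 65.1945
Contributions (O − E)²/E:
  (196 − 193.5106)²/193.5106 = 0.0320
  (212 − 240.5319)²/240.5319 = 3.3845
  (187 − 160.9574)²/160.9574 = 4.2136
  (189 − 156.1094)²/156.1094 = 6.9297
  (209 − 194.0426)²/194.0426 = 1.1530
  (82 − 129.8480)²/129.8480 = 17.6316
  (43 − 78.3799)²/78.3799 = 15.9701
  (111 − 97.4255)²/97.4255 = 1.8914
  (87 − 65.1945)²/65.1945 = 7.2933
χ² = 0.0320 + 3.3845 + 4.2136 + 6.9297 + 1.1530 + 17.6316 + 15.9701 + 1.8914 + 7.2933 = 58.499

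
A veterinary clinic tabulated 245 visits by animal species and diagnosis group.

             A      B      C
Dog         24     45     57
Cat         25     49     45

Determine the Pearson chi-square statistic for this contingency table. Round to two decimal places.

Row totals: 126, 119. Column totals: 49, 94, 102. Grand total N = 245.
Expected counts (row total × column total / N):
  Dog, A: 126×49/245 = 25.200
  Dog, B: 126×94/245 = 48.343
  Dog, C: 126×102/245 = 52.457
  Cat, A: 119×49/245 = 23.800
  Cat, B: 119×94/245 = 45.657
  Cat, C: 119×102/245 = 49.543
Contributions (O − E)²/E:
  (24 − 25.200)²/25.200 = 0.0571
  (45 − 48.343)²/48.343 = 0.2312
  (57 − 52.457)²/52.457 = 0.3934
  (25 − 23.800)²/23.800 = 0.0605
  (49 − 45.657)²/45.657 = 0.2448
  (45 − 49.543)²/49.543 = 0.4166
χ² = 0.0571 + 0.2312 + 0.3934 + 0.0605 + 0.2448 + 0.4166 = 1.40

1.40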